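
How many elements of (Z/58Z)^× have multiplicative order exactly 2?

1

φ(58) = φ(2)·φ(29) = 1·28 = 28 = 2^2 · 7.
In a cyclic group of order 28, there are φ(d) elements of order d for each divisor d of 28, and zero for non-divisors.
2 | 28, and φ(2) = 2 − 1 = 1.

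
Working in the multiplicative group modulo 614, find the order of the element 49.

153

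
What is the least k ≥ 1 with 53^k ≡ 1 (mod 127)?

ord(53) | φ(127) = 127 − 1 = 126 = 2 · 3^2 · 7.
Divisors of 126: 1, 2, 3, 6, 7, 9, 14, 18, 21, 42, 63, 126.
Evaluate successive powers at the divisors of 126:
53^1 ≡ 53 (mod 127)
53^2 ≡ 15 (mod 127)
53^3 ≡ 33 (mod 127)
53^6 ≡ 73 (mod 127)
53^7 ≡ 59 (mod 127)
53^9 ≡ 123 (mod 127)
53^14 ≡ 52 (mod 127)
53^18 ≡ 16 (mod 127)
53^21 ≡ 20 (mod 127)
53^42 ≡ 19 (mod 127)
53^63 ≡ 126 (mod 127)
53^126 ≡ 1 (mod 127) ✓
So ord_127(53) = 126.

126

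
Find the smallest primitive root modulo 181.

2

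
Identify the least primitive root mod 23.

5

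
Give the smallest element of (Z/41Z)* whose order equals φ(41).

φ(41) = 41 − 1 = 40 = 2^3 · 5.
Test candidates g = 2, 3, … against the prime factors q ∈ {2, 5} of φ(41): g is a generator iff g^(40/q) ≢ 1 for every such q.
g = 2: 2^20 ≡ 1 — hits 1, so not a primitive root.
g = 3: 3^20 ≡ 40; 3^8 ≡ 1 — hits 1, so not a primitive root.
g = 4: 4^20 ≡ 1 — hits 1, so not a primitive root.
g = 5: 5^20 ≡ 1 — hits 1, so not a primitive root.
g = 6: 6^20 ≡ 40; 6^8 ≡ 10 — none is 1, so 6 is a primitive root.
The smallest primitive root modulo 41 is 6.

6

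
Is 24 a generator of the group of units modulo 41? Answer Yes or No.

φ(41) = 41 − 1 = 40 = 2^3 · 5.
Test 24^(40/q) mod 41 for each prime factor q of 40:
24^20 ≡ 40 (mod 41)  [q = 2: ≢ 1 ✓]
24^8 ≡ 16 (mod 41)  [q = 5: ≢ 1 ✓]
All checks pass, so 24 has order 40 and is a primitive root modulo 41.

Yes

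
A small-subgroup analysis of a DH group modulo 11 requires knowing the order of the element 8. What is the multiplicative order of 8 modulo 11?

10

The order of 8 must divide φ(11) = 11 − 1 = 10 = 2 · 5.
Divisors of 10: 1, 2, 5, 10.
Evaluate successive powers at the divisors of 10:
8^1 ≡ 8
8^2 ≡ 9
8^5 ≡ 10
8^10 ≡ 1
Therefore the multiplicative order of 8 modulo 11 is 10.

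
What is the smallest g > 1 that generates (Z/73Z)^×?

5

φ(73) = 73 − 1 = 72 = 2^3 · 3^2.
Test candidates g = 2, 3, … against the prime factors q ∈ {2, 3} of φ(73): g is a generator iff g^(72/q) ≢ 1 for every such q.
g = 2: 2^36 ≡ 1 — hits 1, so not a primitive root.
g = 3: 3^36 ≡ 1 — hits 1, so not a primitive root.
g = 4: 4^36 ≡ 1 — hits 1, so not a primitive root.
g = 5: 5^36 ≡ 72; 5^24 ≡ 8 — none is 1, so 5 is a primitive root.
The smallest primitive root modulo 73 is 5.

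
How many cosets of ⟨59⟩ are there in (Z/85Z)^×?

8

By Lagrange's theorem, ord_85(59) divides φ(85) = φ(5·17) = (5−1)·(17−1) = 4·16 = 64 = 2^6.
Divisors of 64: 1, 2, 4, 8, 16, 32, 64.
Check 59^d mod 85 for each divisor in increasing order:
59^1 ≡ 59 (mod 85)
59^2 ≡ 81 (mod 85)
59^4 ≡ 16 (mod 85)
59^8 ≡ 1 (mod 85) ✓
So ord_85(59) = 8, hence |⟨59⟩| = 8.
Index = |(Z/85Z)^×| / |⟨59⟩| = 64 / 8 = 8.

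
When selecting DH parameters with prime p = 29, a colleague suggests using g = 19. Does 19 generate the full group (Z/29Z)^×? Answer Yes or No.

Yes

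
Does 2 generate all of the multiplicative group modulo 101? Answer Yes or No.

Yes

φ(101) = 101 − 1 = 100 = 2^2 · 5^2.
It suffices to check that the order of 2 is not a proper divisor of 100: compute 2^(100/q) for q ∈ {2, 5}.
2^50 ≡ 100 (mod 101)  [q = 2: ≢ 1 ✓]
2^20 ≡ 95 (mod 101)  [q = 5: ≢ 1 ✓]
All checks pass, so 2 has order 100 and is a primitive root modulo 101.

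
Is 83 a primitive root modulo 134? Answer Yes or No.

No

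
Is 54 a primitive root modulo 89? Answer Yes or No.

φ(89) = 89 − 1 = 88 = 2^3 · 11.
54 is a primitive root mod 89 iff 54^(φ(89)/q) ≢ 1 for every prime q | φ(89), i.e. q ∈ {2, 11}.
54^44 ≡ 88 (mod 89)  [q = 2: ≢ 1 ✓]
54^8 ≡ 16 (mod 89)  [q = 11: ≢ 1 ✓]
Every test exponent gives a nontrivial residue, hence 54 generates the full group.

Yes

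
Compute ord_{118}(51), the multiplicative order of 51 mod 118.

29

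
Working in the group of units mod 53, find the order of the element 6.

26

The order of 6 must divide φ(53) = 53 − 1 = 52 = 2^2 · 13.
Divisors of 52: 1, 2, 4, 13, 26, 52.
Check 6^d mod 53 for each divisor in increasing order:
6^1 ≡ 6 (mod 53)
6^2 ≡ 36 (mod 53)
6^4 ≡ 24 (mod 53)
6^13 ≡ 52 (mod 53)
6^26 ≡ 1 (mod 53) ✓
Therefore the multiplicative order of 6 modulo 53 is 26.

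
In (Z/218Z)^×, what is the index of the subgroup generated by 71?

ord(71) | φ(218) = φ(2)·φ(109) = 1·108 = 108 = 2^2 · 3^3.
Divisors of 108: 1, 2, 3, 4, 6, 9, 12, 18, 27, 36, 54, 108.
Test each divisor d:
71^1 ≡ 71 (mod 218)
71^2 ≡ 27 (mod 218)
71^3 ≡ 173 (mod 218)
71^4 ≡ 75 (mod 218)
71^6 ≡ 63 (mod 218)
71^9 ≡ 217 (mod 218)
71^12 ≡ 45 (mod 218)
71^18 ≡ 1 (mod 218) ✓
Thus |⟨71⟩| = ord(71) = 18.
The index is φ(218) / ord(71) = 108 / 18 = 6.

6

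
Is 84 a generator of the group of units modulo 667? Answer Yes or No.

667 = 23 · 29 is a product of two distinct odd primes, so (Z/667Z)^× ≅ (Z/23Z)^× × (Z/29Z)^× is not cyclic.
No primitive root modulo 667 exists; in particular 84 is not one.

No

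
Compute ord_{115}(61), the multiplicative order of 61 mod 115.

22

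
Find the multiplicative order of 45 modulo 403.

Since 45 ∈ (Z/403Z)^×, its order divides φ(403) = φ(13·31) = (13−1)·(31−1) = 12·30 = 360 = 2^3 · 3^2 · 5.
Divisors of 360: 1, 2, 3, 4, 5, 6, 8, 9, 10, 12, 15, 18, 20, 24, 30, 36, 40, 45, 60, 72, 90, 120, 180, 360.
Evaluate successive powers at the divisors of 360:
45^1 ≡ 45 (mod 403)
45^2 ≡ 10 (mod 403)
45^3 ≡ 47 (mod 403)
45^4 ≡ 100 (mod 403)
45^5 ≡ 67 (mod 403)
45^6 ≡ 194 (mod 403)
45^8 ≡ 328 (mod 403)
45^9 ≡ 252 (mod 403)
45^10 ≡ 56 (mod 403)
45^12 ≡ 157 (mod 403)
45^15 ≡ 125 (mod 403)
45^18 ≡ 233 (mod 403)
45^20 ≡ 315 (mod 403)
45^24 ≡ 66 (mod 403)
45^30 ≡ 311 (mod 403)
45^36 ≡ 287 (mod 403)
45^40 ≡ 87 (mod 403)
45^45 ≡ 187 (mod 403)
45^60 ≡ 1 (mod 403) ✓
The smallest such exponent is 60, so the order of 45 is 60.

60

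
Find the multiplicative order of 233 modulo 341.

10

By Lagrange's theorem, ord_341(233) divides φ(341) = φ(11·31) = (11−1)·(31−1) = 10·30 = 300 = 2^2 · 3 · 5^2.
Divisors of 300: 1, 2, 3, 4, 5, 6, 10, 12, 15, 20, 25, 30, 50, 60, 75, 100, 150, 300.
Compute 233^d (mod 341) for the divisors d until we hit 1:
233^1 ≡ 233 (mod 341)
233^2 ≡ 70 (mod 341)
233^3 ≡ 283 (mod 341)
233^4 ≡ 126 (mod 341)
233^5 ≡ 32 (mod 341)
233^6 ≡ 295 (mod 341)
233^10 ≡ 1 (mod 341) ✓
Therefore the multiplicative order of 233 modulo 341 is 10.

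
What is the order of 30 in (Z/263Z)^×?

ord(30) | φ(263) = 263 − 1 = 262 = 2 · 131.
Divisors of 262: 1, 2, 131, 262.
Evaluate successive powers at the divisors of 262:
30^1 ≡ 30
30^2 ≡ 111
30^131 ≡ 262
30^262 ≡ 1
The smallest such exponent is 262, so the order of 30 is 262.

262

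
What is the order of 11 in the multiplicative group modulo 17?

16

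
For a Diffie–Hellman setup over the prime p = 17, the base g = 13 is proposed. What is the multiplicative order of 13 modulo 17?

4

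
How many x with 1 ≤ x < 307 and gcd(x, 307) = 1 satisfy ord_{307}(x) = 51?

32

φ(307) = 307 − 1 = 306 = 2 · 3^2 · 17.
In a cyclic group of order 306, there are φ(d) elements of order d for each divisor d of 306, and zero for non-divisors.
51 = 3 · 17 divides 306, and φ(51) = 32.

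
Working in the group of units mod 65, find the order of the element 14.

2

ord(14) | φ(65) = φ(5·13) = (5−1)·(13−1) = 4·12 = 48 = 2^4 · 3.
Divisors of 48: 1, 2, 3, 4, 6, 8, 12, 16, 24, 48.
Compute 14^d (mod 65) for the divisors d until we hit 1:
14^1 ≡ 14 (mod 65)
14^2 ≡ 1 (mod 65) ✓
Therefore the multiplicative order of 14 modulo 65 is 2.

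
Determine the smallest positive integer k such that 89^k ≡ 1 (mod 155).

10

Since 89 ∈ (Z/155Z)^×, its order divides φ(155) = φ(5·31) = (5−1)·(31−1) = 4·30 = 120 = 2^3 · 3 · 5.
Divisors of 120: 1, 2, 3, 4, 5, 6, 8, 10, 12, 15, 20, 24, 30, 40, 60, 120.
Compute 89^d (mod 155) for the divisors d until we hit 1:
89^1 ≡ 89 (mod 155)
89^2 ≡ 16 (mod 155)
89^3 ≡ 29 (mod 155)
89^4 ≡ 101 (mod 155)
89^5 ≡ 154 (mod 155)
89^6 ≡ 66 (mod 155)
89^8 ≡ 126 (mod 155)
89^10 ≡ 1 (mod 155) ✓
So ord_155(89) = 10.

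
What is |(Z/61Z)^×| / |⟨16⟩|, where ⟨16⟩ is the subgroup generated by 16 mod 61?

4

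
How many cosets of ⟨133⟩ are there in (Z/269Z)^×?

2

By Lagrange's theorem, ord_269(133) divides φ(269) = 269 − 1 = 268 = 2^2 · 67.
Divisors of 268: 1, 2, 4, 67, 134, 268.
Evaluate successive powers at the divisors of 268:
133^1 ≡ 133 (mod 269)
133^2 ≡ 204 (mod 269)
133^4 ≡ 190 (mod 269)
133^67 ≡ 268 (mod 269)
133^134 ≡ 1 (mod 269) ✓
Thus |⟨133⟩| = ord(133) = 134.
Index = |(Z/269Z)^×| / |⟨133⟩| = 268 / 134 = 2.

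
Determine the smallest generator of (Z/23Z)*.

5

φ(23) = 23 − 1 = 22 = 2 · 11.
g is a primitive root iff g^(22/q) ≢ 1 (mod 23) for each prime q ∈ {2, 11}.
g = 2: 2^11 ≡ 1 — hits 1, so not a primitive root.
g = 3: 3^11 ≡ 1 — hits 1, so not a primitive root.
g = 4: 4^11 ≡ 1 — hits 1, so not a primitive root.
g = 5: 5^11 ≡ 22; 5^2 ≡ 2 — none is 1, so 5 is a primitive root.
The smallest primitive root modulo 23 is 5.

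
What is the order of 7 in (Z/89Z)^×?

88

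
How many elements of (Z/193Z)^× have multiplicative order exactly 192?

φ(193) = 193 − 1 = 192 = 2^6 · 3.
(Z/193Z)^× is cyclic (|G| = 192); a cyclic group of order m has exactly φ(d) elements of each order d | m, and none otherwise.
192 = 2^6 · 3 divides 192, and φ(192) = 64.

64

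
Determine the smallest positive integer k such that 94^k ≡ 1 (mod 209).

10

ord(94) | φ(209) = φ(11·19) = (11−1)·(19−1) = 10·18 = 180 = 2^2 · 3^2 · 5.
Divisors of 180: 1, 2, 3, 4, 5, 6, 9, 10, 12, 15, 18, 20, 30, 36, 45, 60, 90, 180.
Test each divisor d:
94^1 ≡ 94 (mod 209)
94^2 ≡ 58 (mod 209)
94^3 ≡ 18 (mod 209)
94^4 ≡ 20 (mod 209)
94^5 ≡ 208 (mod 209)
94^6 ≡ 115 (mod 209)
94^9 ≡ 189 (mod 209)
94^10 ≡ 1 (mod 209) ✓
The smallest such exponent is 10, so the order of 94 is 10.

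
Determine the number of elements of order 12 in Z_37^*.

4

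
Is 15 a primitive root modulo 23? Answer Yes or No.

φ(23) = 23 − 1 = 22 = 2 · 11.
An element g generates (Z/23Z)^× iff g^(22/q) ≢ 1 (mod 23) for each prime q ∈ {2, 11}.
15^11 ≡ 22 (mod 23)  [q = 2: ≢ 1 ✓]
15^2 ≡ 18 (mod 23)  [q = 11: ≢ 1 ✓]
Every test exponent gives a nontrivial residue, hence 15 generates the full group.

Yes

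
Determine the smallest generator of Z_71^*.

7

φ(71) = 71 − 1 = 70 = 2 · 5 · 7.
g is a primitive root iff g^(70/q) ≢ 1 (mod 71) for each prime q ∈ {2, 5, 7}.
g = 2: 2^35 ≡ 1 — hits 1, so not a primitive root.
g = 3: 3^35 ≡ 1 — hits 1, so not a primitive root.
g = 4: 4^35 ≡ 1 — hits 1, so not a primitive root.
g = 5: 5^35 ≡ 1 — hits 1, so not a primitive root.
g = 6: 6^35 ≡ 1 — hits 1, so not a primitive root.
g = 7: 7^35 ≡ 70; 7^14 ≡ 54; 7^10 ≡ 45 — none is 1, so 7 is a primitive root.
Hence the least primitive root of 71 is 7.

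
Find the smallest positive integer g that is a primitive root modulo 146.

5

φ(146) = φ(2)·φ(73) = 1·72 = 72 = 2^3 · 3^2.
g is a primitive root iff g^(72/q) ≢ 1 (mod 146) for each prime q ∈ {2, 3}.
g = 2: gcd(2, 146) = 2 > 1, not a unit — skip.
g = 3: 3^36 ≡ 1 — hits 1, so not a primitive root.
g = 4: gcd(4, 146) = 2 > 1, not a unit — skip.
g = 5: 5^36 ≡ 145; 5^24 ≡ 81 — none is 1, so 5 is a primitive root.
So 5 is the smallest generator of (Z/146Z)^×.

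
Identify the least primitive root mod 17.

φ(17) = 17 − 1 = 16 = 2^4.
Test candidates g = 2, 3, … against the prime factors q ∈ {2} of φ(17): g is a generator iff g^(16/q) ≢ 1 for every such q.
g = 2: 2^8 ≡ 1 — hits 1, so not a primitive root.
g = 3: 3^8 ≡ 16 — none is 1, so 3 is a primitive root.
So 3 is the smallest generator of (Z/17Z)^×.

3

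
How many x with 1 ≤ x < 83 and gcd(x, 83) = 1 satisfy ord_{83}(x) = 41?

φ(83) = 83 − 1 = 82 = 2 · 41.
In a cyclic group of order 82, there are φ(d) elements of order d for each divisor d of 82, and zero for non-divisors.
41 | 82, and φ(41) = 41 − 1 = 40.

40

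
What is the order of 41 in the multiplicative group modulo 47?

By Lagrange's theorem, ord_47(41) divides φ(47) = 47 − 1 = 46 = 2 · 23.
Divisors of 46: 1, 2, 23, 46.
Test each divisor d:
41^1 ≡ 41
41^2 ≡ 36
41^23 ≡ 46
41^46 ≡ 1
The smallest such exponent is 46, so the order of 41 is 46.

46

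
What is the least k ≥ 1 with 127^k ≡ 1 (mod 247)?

The order of 127 must divide φ(247) = φ(13·19) = (13−1)·(19−1) = 12·18 = 216 = 2^3 · 3^3.
Divisors of 216: 1, 2, 3, 4, 6, 8, 9, 12, 18, 24, 27, 36, 54, 72, 108, 216.
Test each divisor d:
127^1 ≡ 127 (mod 247)
127^2 ≡ 74 (mod 247)
127^3 ≡ 12 (mod 247)
127^4 ≡ 42 (mod 247)
127^6 ≡ 144 (mod 247)
127^8 ≡ 35 (mod 247)
127^9 ≡ 246 (mod 247)
127^12 ≡ 235 (mod 247)
127^18 ≡ 1 (mod 247) ✓
The smallest such exponent is 18, so the order of 127 is 18.

18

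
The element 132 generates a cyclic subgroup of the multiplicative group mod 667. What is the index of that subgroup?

The order of 132 must divide φ(667) = φ(23·29) = (23−1)·(29−1) = 22·28 = 616 = 2^3 · 7 · 11.
Divisors of 616: 1, 2, 4, 7, 8, 11, 14, 22, 28, 44, 56, 77, 88, 154, 308, 616.
Test each divisor d:
132^1 ≡ 132
132^2 ≡ 82
132^4 ≡ 54
132^7 ≡ 204
132^8 ≡ 248
132^11 ≡ 344
132^14 ≡ 262
132^22 ≡ 277
132^28 ≡ 610
132^44 ≡ 24
132^56 ≡ 581
132^77 ≡ 436
132^88 ≡ 576
132^154 ≡ 1
Thus |⟨132⟩| = ord(132) = 154.
The index is φ(667) / ord(132) = 616 / 154 = 4.

4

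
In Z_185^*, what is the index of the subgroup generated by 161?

ord(161) | φ(185) = φ(5·37) = (5−1)·(37−1) = 4·36 = 144 = 2^4 · 3^2.
Divisors of 144: 1, 2, 3, 4, 6, 8, 9, 12, 16, 18, 24, 36, 48, 72, 144.
Test each divisor d:
161^1 ≡ 161
161^2 ≡ 21
161^3 ≡ 51
161^4 ≡ 71
161^6 ≡ 11
161^8 ≡ 46
161^9 ≡ 6
161^12 ≡ 121
161^16 ≡ 81
161^18 ≡ 36
161^24 ≡ 26
161^36 ≡ 1
So ord_185(161) = 36, hence |⟨161⟩| = 36.
Index = |(Z/185Z)^×| / |⟨161⟩| = 144 / 36 = 4.

4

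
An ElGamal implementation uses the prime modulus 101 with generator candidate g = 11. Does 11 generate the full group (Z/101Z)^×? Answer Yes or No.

Yes

φ(101) = 101 − 1 = 100 = 2^2 · 5^2.
An element g generates (Z/101Z)^× iff g^(100/q) ≢ 1 (mod 101) for each prime q ∈ {2, 5}.
11^50 ≡ 100 (mod 101)  [q = 2: ≢ 1 ✓]
11^20 ≡ 87 (mod 101)  [q = 5: ≢ 1 ✓]
None equal 1, so ord_101(11) = 100: 11 is a primitive root.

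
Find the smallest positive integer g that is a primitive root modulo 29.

2

φ(29) = 29 − 1 = 28 = 2^2 · 7.
g is a primitive root iff g^(28/q) ≢ 1 (mod 29) for each prime q ∈ {2, 7}.
g = 2: 2^14 ≡ 28; 2^4 ≡ 16 — none is 1, so 2 is a primitive root.
Hence the least primitive root of 29 is 2.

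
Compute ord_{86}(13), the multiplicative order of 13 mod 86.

21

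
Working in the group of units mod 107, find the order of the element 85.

ord(85) | φ(107) = 107 − 1 = 106 = 2 · 53.
Divisors of 106: 1, 2, 53, 106.
Test each divisor d:
85^1 ≡ 85 (mod 107)
85^2 ≡ 56 (mod 107)
85^53 ≡ 1 (mod 107) ✓
So ord_107(85) = 53.

53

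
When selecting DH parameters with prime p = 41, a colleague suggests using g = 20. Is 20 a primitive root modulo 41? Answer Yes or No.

No

φ(41) = 41 − 1 = 40 = 2^3 · 5.
An element g generates (Z/41Z)^× iff g^(40/q) ≢ 1 (mod 41) for each prime q ∈ {2, 5}.
20^20 ≡ 1 (mod 41)  [q = 2: ≡ 1 ✗]
20^8 ≡ 37 (mod 41)  [q = 5: ≢ 1 ✓]
Since 20^20 ≡ 1, the order of 20 divides 20 < 40, so 20 is not a primitive root.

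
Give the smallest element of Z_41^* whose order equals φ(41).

6

φ(41) = 41 − 1 = 40 = 2^3 · 5.
g is a primitive root iff g^(40/q) ≢ 1 (mod 41) for each prime q ∈ {2, 5}.
g = 2: 2^20 ≡ 1 — hits 1, so not a primitive root.
g = 3: 3^20 ≡ 40; 3^8 ≡ 1 — hits 1, so not a primitive root.
g = 4: 4^20 ≡ 1 — hits 1, so not a primitive root.
g = 5: 5^20 ≡ 1 — hits 1, so not a primitive root.
g = 6: 6^20 ≡ 40; 6^8 ≡ 10 — none is 1, so 6 is a primitive root.
The smallest primitive root modulo 41 is 6.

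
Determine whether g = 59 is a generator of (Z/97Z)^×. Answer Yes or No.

Yes

φ(97) = 97 − 1 = 96 = 2^5 · 3.
It suffices to check that the order of 59 is not a proper divisor of 96: compute 59^(96/q) for q ∈ {2, 3}.
59^48 ≡ 96 (mod 97)  [q = 2: ≢ 1 ✓]
59^32 ≡ 35 (mod 97)  [q = 3: ≢ 1 ✓]
None equal 1, so ord_97(59) = 96: 59 is a primitive root.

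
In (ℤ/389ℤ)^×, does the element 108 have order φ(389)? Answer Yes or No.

Yes

φ(389) = 389 − 1 = 388 = 2^2 · 97.
108 is a primitive root mod 389 iff 108^(φ(389)/q) ≢ 1 for every prime q | φ(389), i.e. q ∈ {2, 97}.
108^194 ≡ 388 (mod 389)  [q = 2: ≢ 1 ✓]
108^4 ≡ 36 (mod 389)  [q = 97: ≢ 1 ✓]
All checks pass, so 108 has order 388 and is a primitive root modulo 389.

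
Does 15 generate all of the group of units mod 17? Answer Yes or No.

No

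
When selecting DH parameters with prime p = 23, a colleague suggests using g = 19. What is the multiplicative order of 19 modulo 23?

22

By Lagrange's theorem, ord_23(19) divides φ(23) = 23 − 1 = 22 = 2 · 11.
Divisors of 22: 1, 2, 11, 22.
Compute 19^d (mod 23) for the divisors d until we hit 1:
19^1 ≡ 19
19^2 ≡ 16
19^11 ≡ 22
19^22 ≡ 1
So ord_23(19) = 22.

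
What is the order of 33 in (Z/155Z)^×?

20

ord(33) | φ(155) = φ(5·31) = (5−1)·(31−1) = 4·30 = 120 = 2^3 · 3 · 5.
Divisors of 120: 1, 2, 3, 4, 5, 6, 8, 10, 12, 15, 20, 24, 30, 40, 60, 120.
Test each divisor d:
33^1 ≡ 33 (mod 155)
33^2 ≡ 4 (mod 155)
33^3 ≡ 132 (mod 155)
33^4 ≡ 16 (mod 155)
33^5 ≡ 63 (mod 155)
33^6 ≡ 64 (mod 155)
33^8 ≡ 101 (mod 155)
33^10 ≡ 94 (mod 155)
33^12 ≡ 66 (mod 155)
33^15 ≡ 32 (mod 155)
33^20 ≡ 1 (mod 155) ✓
Hence ord(33) = 20.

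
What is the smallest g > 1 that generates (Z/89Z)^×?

3

φ(89) = 89 − 1 = 88 = 2^3 · 11.
Test candidates g = 2, 3, … against the prime factors q ∈ {2, 11} of φ(89): g is a generator iff g^(88/q) ≢ 1 for every such q.
g = 2: 2^44 ≡ 1 — hits 1, so not a primitive root.
g = 3: 3^44 ≡ 88; 3^8 ≡ 64 — none is 1, so 3 is a primitive root.
The smallest primitive root modulo 89 is 3.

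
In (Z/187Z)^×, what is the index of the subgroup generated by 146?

2

The order of 146 must divide φ(187) = φ(11·17) = (11−1)·(17−1) = 10·16 = 160 = 2^5 · 5.
Divisors of 160: 1, 2, 4, 5, 8, 10, 16, 20, 32, 40, 80, 160.
Compute 146^d (mod 187) for the divisors d until we hit 1:
146^1 ≡ 146 (mod 187)
146^2 ≡ 185 (mod 187)
146^4 ≡ 4 (mod 187)
146^5 ≡ 23 (mod 187)
146^8 ≡ 16 (mod 187)
146^10 ≡ 155 (mod 187)
146^16 ≡ 69 (mod 187)
146^20 ≡ 89 (mod 187)
146^32 ≡ 86 (mod 187)
146^40 ≡ 67 (mod 187)
146^80 ≡ 1 (mod 187) ✓
So ord_187(146) = 80, hence |⟨146⟩| = 80.
Index = |(Z/187Z)^×| / |⟨146⟩| = 160 / 80 = 2.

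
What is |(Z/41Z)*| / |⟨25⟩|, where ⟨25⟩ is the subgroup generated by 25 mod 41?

The order of 25 must divide φ(41) = 41 − 1 = 40 = 2^3 · 5.
Divisors of 40: 1, 2, 4, 5, 8, 10, 20, 40.
Test each divisor d:
25^1 ≡ 25
25^2 ≡ 10
25^4 ≡ 18
25^5 ≡ 40
25^8 ≡ 37
25^10 ≡ 1
Thus |⟨25⟩| = ord(25) = 10.
[(Z/41Z)^× : ⟨25⟩] = 40/10 = 4.

4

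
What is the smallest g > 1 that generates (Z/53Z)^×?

2

φ(53) = 53 − 1 = 52 = 2^2 · 13.
Test candidates g = 2, 3, … against the prime factors q ∈ {2, 13} of φ(53): g is a generator iff g^(52/q) ≢ 1 for every such q.
g = 2: 2^26 ≡ 52; 2^4 ≡ 16 — none is 1, so 2 is a primitive root.
Hence the least primitive root of 53 is 2.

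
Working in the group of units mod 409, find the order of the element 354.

By Lagrange's theorem, ord_409(354) divides φ(409) = 409 − 1 = 408 = 2^3 · 3 · 17.
Divisors of 408: 1, 2, 3, 4, 6, 8, 12, 17, 24, 34, 51, 68, 102, 136, 204, 408.
Test each divisor d:
354^1 ≡ 354 (mod 409)
354^2 ≡ 162 (mod 409)
354^3 ≡ 88 (mod 409)
354^4 ≡ 68 (mod 409)
354^6 ≡ 382 (mod 409)
354^8 ≡ 125 (mod 409)
354^12 ≡ 320 (mod 409)
354^17 ≡ 343 (mod 409)
354^24 ≡ 150 (mod 409)
354^34 ≡ 266 (mod 409)
354^51 ≡ 31 (mod 409)
354^68 ≡ 408 (mod 409)
354^102 ≡ 143 (mod 409)
354^136 ≡ 1 (mod 409) ✓
The smallest such exponent is 136, so the order of 354 is 136.

136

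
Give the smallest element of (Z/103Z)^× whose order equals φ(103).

5

φ(103) = 103 − 1 = 102 = 2 · 3 · 17.
Test candidates g = 2, 3, … against the prime factors q ∈ {2, 3, 17} of φ(103): g is a generator iff g^(102/q) ≢ 1 for every such q.
g = 2: 2^51 ≡ 1 — hits 1, so not a primitive root.
g = 3: 3^51 ≡ 102; 3^34 ≡ 1 — hits 1, so not a primitive root.
g = 4: 4^51 ≡ 1 — hits 1, so not a primitive root.
g = 5: 5^51 ≡ 102; 5^34 ≡ 56; 5^6 ≡ 72 — none is 1, so 5 is a primitive root.
So 5 is the smallest generator of (Z/103Z)^×.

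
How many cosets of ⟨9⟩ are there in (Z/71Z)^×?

ord(9) | φ(71) = 71 − 1 = 70 = 2 · 5 · 7.
Divisors of 70: 1, 2, 5, 7, 10, 14, 35, 70.
Compute 9^d (mod 71) for the divisors d until we hit 1:
9^1 ≡ 9 (mod 71)
9^2 ≡ 10 (mod 71)
9^5 ≡ 48 (mod 71)
9^7 ≡ 54 (mod 71)
9^10 ≡ 32 (mod 71)
9^14 ≡ 5 (mod 71)
9^35 ≡ 1 (mod 71) ✓
So ord_71(9) = 35, hence |⟨9⟩| = 35.
Index = |(Z/71Z)^×| / |⟨9⟩| = 70 / 35 = 2.

2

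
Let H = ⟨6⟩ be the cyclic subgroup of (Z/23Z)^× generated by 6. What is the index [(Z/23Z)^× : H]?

2

By Lagrange's theorem, ord_23(6) divides φ(23) = 23 − 1 = 22 = 2 · 11.
Divisors of 22: 1, 2, 11, 22.
Compute 6^d (mod 23) for the divisors d until we hit 1:
6^1 ≡ 6
6^2 ≡ 13
6^11 ≡ 1
Thus |⟨6⟩| = ord(6) = 11.
Index = |(Z/23Z)^×| / |⟨6⟩| = 22 / 11 = 2.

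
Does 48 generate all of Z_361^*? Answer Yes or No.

Yes

φ(361) = φ(19^2) = 19·(19−1) = 342 = 2 · 3^2 · 19.
Test 48^(342/q) mod 361 for each prime factor q of 342:
48^171 ≡ 360 (mod 361)  [q = 2: ≢ 1 ✓]
48^114 ≡ 68 (mod 361)  [q = 3: ≢ 1 ✓]
48^18 ≡ 210 (mod 361)  [q = 19: ≢ 1 ✓]
All checks pass, so 48 has order 342 and is a primitive root modulo 361.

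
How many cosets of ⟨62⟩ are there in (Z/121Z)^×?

1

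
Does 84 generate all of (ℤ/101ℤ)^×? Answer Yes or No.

φ(101) = 101 − 1 = 100 = 2^2 · 5^2.
Test 84^(100/q) mod 101 for each prime factor q of 100:
84^50 ≡ 1 (mod 101)  [q = 2: ≡ 1 ✗]
84^20 ≡ 1 (mod 101)  [q = 5: ≡ 1 ✗]
Since 84^50 ≡ 1, the order of 84 divides 50 < 100, so 84 is not a primitive root.

No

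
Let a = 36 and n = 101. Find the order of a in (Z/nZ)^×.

5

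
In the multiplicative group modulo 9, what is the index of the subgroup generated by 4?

By Lagrange's theorem, ord_9(4) divides φ(9) = φ(3^2) = 3·(3−1) = 6 = 2 · 3.
Divisors of 6: 1, 2, 3, 6.
Compute 4^d (mod 9) for the divisors d until we hit 1:
4^1 ≡ 4 (mod 9)
4^2 ≡ 7 (mod 9)
4^3 ≡ 1 (mod 9) ✓
So ord_9(4) = 3, hence |⟨4⟩| = 3.
[(Z/9Z)^× : ⟨4⟩] = 6/3 = 2.

2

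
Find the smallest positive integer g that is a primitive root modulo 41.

φ(41) = 41 − 1 = 40 = 2^3 · 5.
g is a primitive root iff g^(40/q) ≢ 1 (mod 41) for each prime q ∈ {2, 5}.
g = 2: 2^20 ≡ 1 — hits 1, so not a primitive root.
g = 3: 3^20 ≡ 40; 3^8 ≡ 1 — hits 1, so not a primitive root.
g = 4: 4^20 ≡ 1 — hits 1, so not a primitive root.
g = 5: 5^20 ≡ 1 — hits 1, so not a primitive root.
g = 6: 6^20 ≡ 40; 6^8 ≡ 10 — none is 1, so 6 is a primitive root.
So 6 is the smallest generator of (Z/41Z)^×.

6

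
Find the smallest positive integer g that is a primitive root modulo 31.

φ(31) = 31 − 1 = 30 = 2 · 3 · 5.
g is a primitive root iff g^(30/q) ≢ 1 (mod 31) for each prime q ∈ {2, 3, 5}.
g = 2: 2^15 ≡ 1 — hits 1, so not a primitive root.
g = 3: 3^15 ≡ 30; 3^10 ≡ 25; 3^6 ≡ 16 — none is 1, so 3 is a primitive root.
The smallest primitive root modulo 31 is 3.

3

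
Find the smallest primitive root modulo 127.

3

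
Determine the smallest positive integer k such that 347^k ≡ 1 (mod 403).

The order of 347 must divide φ(403) = φ(13·31) = (13−1)·(31−1) = 12·30 = 360 = 2^3 · 3^2 · 5.
Divisors of 360: 1, 2, 3, 4, 5, 6, 8, 9, 10, 12, 15, 18, 20, 24, 30, 36, 40, 45, 60, 72, 90, 120, 180, 360.
Check 347^d mod 403 for each divisor in increasing order:
347^1 ≡ 347
347^2 ≡ 315
347^3 ≡ 92
347^4 ≡ 87
347^5 ≡ 367
347^6 ≡ 1
Hence ord(347) = 6.

6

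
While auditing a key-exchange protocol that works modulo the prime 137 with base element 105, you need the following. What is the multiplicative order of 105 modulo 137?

Since 105 ∈ (Z/137Z)^×, its order divides φ(137) = 137 − 1 = 136 = 2^3 · 17.
Divisors of 136: 1, 2, 4, 8, 17, 34, 68, 136.
Evaluate successive powers at the divisors of 136:
105^1 ≡ 105
105^2 ≡ 65
105^4 ≡ 115
105^8 ≡ 73
105^17 ≡ 37
105^34 ≡ 136
105^68 ≡ 1
So ord_137(105) = 68.

68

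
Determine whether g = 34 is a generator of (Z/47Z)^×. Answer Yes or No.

φ(47) = 47 − 1 = 46 = 2 · 23.
Test 34^(46/q) mod 47 for each prime factor q of 46:
34^23 ≡ 1 (mod 47)  [q = 2: ≡ 1 ✗]
34^2 ≡ 28 (mod 47)  [q = 23: ≢ 1 ✓]
34^23 ≡ 1 shows ord(34) | 23, strictly less than φ(47); not a primitive root.

No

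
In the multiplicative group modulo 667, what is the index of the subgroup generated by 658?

4

ord(658) | φ(667) = φ(23·29) = (23−1)·(29−1) = 22·28 = 616 = 2^3 · 7 · 11.
Divisors of 616: 1, 2, 4, 7, 8, 11, 14, 22, 28, 44, 56, 77, 88, 154, 308, 616.
Check 658^d mod 667 for each divisor in increasing order:
658^1 ≡ 658 (mod 667)
658^2 ≡ 81 (mod 667)
658^4 ≡ 558 (mod 667)
658^7 ≡ 88 (mod 667)
658^8 ≡ 542 (mod 667)
658^11 ≡ 413 (mod 667)
658^14 ≡ 407 (mod 667)
658^22 ≡ 484 (mod 667)
658^28 ≡ 233 (mod 667)
658^44 ≡ 139 (mod 667)
658^56 ≡ 262 (mod 667)
658^77 ≡ 436 (mod 667)
658^88 ≡ 645 (mod 667)
658^154 ≡ 1 (mod 667) ✓
So ord_667(658) = 154, hence |⟨658⟩| = 154.
The index is φ(667) / ord(658) = 616 / 154 = 4.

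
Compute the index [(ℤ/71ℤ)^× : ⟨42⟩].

1

Since 42 ∈ (Z/71Z)^×, its order divides φ(71) = 71 − 1 = 70 = 2 · 5 · 7.
Divisors of 70: 1, 2, 5, 7, 10, 14, 35, 70.
Test each divisor d:
42^1 ≡ 42 (mod 71)
42^2 ≡ 60 (mod 71)
42^5 ≡ 41 (mod 71)
42^7 ≡ 46 (mod 71)
42^10 ≡ 48 (mod 71)
42^14 ≡ 57 (mod 71)
42^35 ≡ 70 (mod 71)
42^70 ≡ 1 (mod 71) ✓
Thus |⟨42⟩| = ord(42) = 70.
[(Z/71Z)^× : ⟨42⟩] = 70/70 = 1.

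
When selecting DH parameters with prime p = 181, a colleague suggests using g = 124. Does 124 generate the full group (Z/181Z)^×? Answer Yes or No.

Yes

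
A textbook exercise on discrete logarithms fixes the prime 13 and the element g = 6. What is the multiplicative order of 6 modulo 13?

By Lagrange's theorem, ord_13(6) divides φ(13) = 13 − 1 = 12 = 2^2 · 3.
Divisors of 12: 1, 2, 3, 4, 6, 12.
Test each divisor d:
6^1 ≡ 6 (mod 13)
6^2 ≡ 10 (mod 13)
6^3 ≡ 8 (mod 13)
6^4 ≡ 9 (mod 13)
6^6 ≡ 12 (mod 13)
6^12 ≡ 1 (mod 13) ✓
Hence ord(6) = 12.

12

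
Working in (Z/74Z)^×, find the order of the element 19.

36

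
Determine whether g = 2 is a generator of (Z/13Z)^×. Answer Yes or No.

φ(13) = 13 − 1 = 12 = 2^2 · 3.
It suffices to check that the order of 2 is not a proper divisor of 12: compute 2^(12/q) for q ∈ {2, 3}.
2^6 ≡ 12 (mod 13)  [q = 2: ≢ 1 ✓]
2^4 ≡ 3 (mod 13)  [q = 3: ≢ 1 ✓]
All checks pass, so 2 has order 12 and is a primitive root modulo 13.

Yes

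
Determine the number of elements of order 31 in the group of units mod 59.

φ(59) = 59 − 1 = 58 = 2 · 29.
Since (Z/59Z)^× is cyclic of order 58, the number of elements of order d is φ(d) when d | 58 and 0 otherwise.
31 does not divide 58, so no element of (Z/59Z)^× has order 31.

0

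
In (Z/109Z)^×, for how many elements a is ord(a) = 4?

2

φ(109) = 109 − 1 = 108 = 2^2 · 3^3.
In a cyclic group of order 108, there are φ(d) elements of order d for each divisor d of 108, and zero for non-divisors.
4 = 2^2 divides 108, and φ(4) = 2.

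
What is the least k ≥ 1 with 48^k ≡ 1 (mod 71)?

7

ord(48) | φ(71) = 71 − 1 = 70 = 2 · 5 · 7.
Divisors of 70: 1, 2, 5, 7, 10, 14, 35, 70.
Test each divisor d:
48^1 ≡ 48 (mod 71)
48^2 ≡ 32 (mod 71)
48^5 ≡ 20 (mod 71)
48^7 ≡ 1 (mod 71) ✓
Therefore the multiplicative order of 48 modulo 71 is 7.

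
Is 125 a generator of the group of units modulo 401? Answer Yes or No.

No

φ(401) = 401 − 1 = 400 = 2^4 · 5^2.
It suffices to check that the order of 125 is not a proper divisor of 400: compute 125^(400/q) for q ∈ {2, 5}.
125^200 ≡ 1 (mod 401)  [q = 2: ≡ 1 ✗]
125^80 ≡ 39 (mod 401)  [q = 5: ≢ 1 ✓]
The check at q = 2 fails, so 125 generates a proper subgroup.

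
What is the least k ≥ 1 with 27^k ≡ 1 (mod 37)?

ord(27) | φ(37) = 37 − 1 = 36 = 2^2 · 3^2.
Divisors of 36: 1, 2, 3, 4, 6, 9, 12, 18, 36.
Test each divisor d:
27^1 ≡ 27 (mod 37)
27^2 ≡ 26 (mod 37)
27^3 ≡ 36 (mod 37)
27^4 ≡ 10 (mod 37)
27^6 ≡ 1 (mod 37) ✓
So ord_37(27) = 6.

6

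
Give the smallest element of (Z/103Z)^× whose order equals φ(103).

5

φ(103) = 103 − 1 = 102 = 2 · 3 · 17.
g is a primitive root iff g^(102/q) ≢ 1 (mod 103) for each prime q ∈ {2, 3, 17}.
g = 2: 2^51 ≡ 1 — hits 1, so not a primitive root.
g = 3: 3^51 ≡ 102; 3^34 ≡ 1 — hits 1, so not a primitive root.
g = 4: 4^51 ≡ 1 — hits 1, so not a primitive root.
g = 5: 5^51 ≡ 102; 5^34 ≡ 56; 5^6 ≡ 72 — none is 1, so 5 is a primitive root.
The smallest primitive root modulo 103 is 5.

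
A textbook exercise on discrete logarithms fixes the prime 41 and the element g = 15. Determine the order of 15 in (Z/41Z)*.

ord(15) | φ(41) = 41 − 1 = 40 = 2^3 · 5.
Divisors of 40: 1, 2, 4, 5, 8, 10, 20, 40.
Test each divisor d:
15^1 ≡ 15 (mod 41)
15^2 ≡ 20 (mod 41)
15^4 ≡ 31 (mod 41)
15^5 ≡ 14 (mod 41)
15^8 ≡ 18 (mod 41)
15^10 ≡ 32 (mod 41)
15^20 ≡ 40 (mod 41)
15^40 ≡ 1 (mod 41) ✓
The smallest such exponent is 40, so the order of 15 is 40.

40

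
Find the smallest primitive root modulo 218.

11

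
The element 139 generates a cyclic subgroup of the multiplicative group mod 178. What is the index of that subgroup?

4

ord(139) | φ(178) = φ(2)·φ(89) = 1·88 = 88 = 2^3 · 11.
Divisors of 88: 1, 2, 4, 8, 11, 22, 44, 88.
Test each divisor d:
139^1 ≡ 139
139^2 ≡ 97
139^4 ≡ 153
139^8 ≡ 91
139^11 ≡ 177
139^22 ≡ 1
So ord_178(139) = 22, hence |⟨139⟩| = 22.
The index is φ(178) / ord(139) = 88 / 22 = 4.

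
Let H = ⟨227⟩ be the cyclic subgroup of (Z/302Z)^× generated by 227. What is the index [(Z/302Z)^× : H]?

Since 227 ∈ (Z/302Z)^×, its order divides φ(302) = φ(2)·φ(151) = 1·150 = 150 = 2 · 3 · 5^2.
Divisors of 150: 1, 2, 3, 5, 6, 10, 15, 25, 30, 50, 75, 150.
Check 227^d mod 302 for each divisor in increasing order:
227^1 ≡ 227 (mod 302)
227^2 ≡ 189 (mod 302)
227^3 ≡ 19 (mod 302)
227^5 ≡ 269 (mod 302)
227^6 ≡ 59 (mod 302)
227^10 ≡ 183 (mod 302)
227^15 ≡ 1 (mod 302) ✓
So ord_302(227) = 15, hence |⟨227⟩| = 15.
The index is φ(302) / ord(227) = 150 / 15 = 10.

10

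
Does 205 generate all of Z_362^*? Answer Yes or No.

Yes

φ(362) = φ(2)·φ(181) = 1·180 = 180 = 2^2 · 3^2 · 5.
205 is a primitive root mod 362 iff 205^(φ(362)/q) ≢ 1 for every prime q | φ(362), i.e. q ∈ {2, 3, 5}.
205^90 ≡ 361 (mod 362)  [q = 2: ≢ 1 ✓]
205^60 ≡ 313 (mod 362)  [q = 3: ≢ 1 ✓]
205^36 ≡ 135 (mod 362)  [q = 5: ≢ 1 ✓]
All checks pass, so 205 has order 180 and is a primitive root modulo 362.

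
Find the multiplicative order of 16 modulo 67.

33

By Lagrange's theorem, ord_67(16) divides φ(67) = 67 − 1 = 66 = 2 · 3 · 11.
Divisors of 66: 1, 2, 3, 6, 11, 22, 33, 66.
Compute 16^d (mod 67) for the divisors d until we hit 1:
16^1 ≡ 16 (mod 67)
16^2 ≡ 55 (mod 67)
16^3 ≡ 9 (mod 67)
16^6 ≡ 14 (mod 67)
16^11 ≡ 29 (mod 67)
16^22 ≡ 37 (mod 67)
16^33 ≡ 1 (mod 67) ✓
Hence ord(16) = 33.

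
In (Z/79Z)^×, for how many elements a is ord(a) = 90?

0

φ(79) = 79 − 1 = 78 = 2 · 3 · 13.
Since (Z/79Z)^× is cyclic of order 78, the number of elements of order d is φ(d) when d | 78 and 0 otherwise.
90 does not divide 78, so no element of (Z/79Z)^× has order 90.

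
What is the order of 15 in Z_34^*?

8

ord(15) | φ(34) = φ(2)·φ(17) = 1·16 = 16 = 2^4.
Divisors of 16: 1, 2, 4, 8, 16.
Test each divisor d:
15^1 ≡ 15
15^2 ≡ 21
15^4 ≡ 33
15^8 ≡ 1
The smallest such exponent is 8, so the order of 15 is 8.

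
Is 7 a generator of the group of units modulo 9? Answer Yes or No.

No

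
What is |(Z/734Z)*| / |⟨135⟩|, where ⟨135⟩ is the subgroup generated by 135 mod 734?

6

The order of 135 must divide φ(734) = φ(2)·φ(367) = 1·366 = 366 = 2 · 3 · 61.
Divisors of 366: 1, 2, 3, 6, 61, 122, 183, 366.
Compute 135^d (mod 734) for the divisors d until we hit 1:
135^1 ≡ 135 (mod 734)
135^2 ≡ 609 (mod 734)
135^3 ≡ 7 (mod 734)
135^6 ≡ 49 (mod 734)
135^61 ≡ 1 (mod 734) ✓
So ord_734(135) = 61, hence |⟨135⟩| = 61.
[(Z/734Z)^× : ⟨135⟩] = 366/61 = 6.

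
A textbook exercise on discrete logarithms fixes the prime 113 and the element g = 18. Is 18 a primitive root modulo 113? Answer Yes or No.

No

φ(113) = 113 − 1 = 112 = 2^4 · 7.
It suffices to check that the order of 18 is not a proper divisor of 112: compute 18^(112/q) for q ∈ {2, 7}.
18^56 ≡ 1 (mod 113)  [q = 2: ≡ 1 ✗]
18^16 ≡ 1 (mod 113)  [q = 7: ≡ 1 ✗]
The check at q = 2 fails, so 18 generates a proper subgroup.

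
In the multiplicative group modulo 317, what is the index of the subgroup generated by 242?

1

By Lagrange's theorem, ord_317(242) divides φ(317) = 317 − 1 = 316 = 2^2 · 79.
Divisors of 316: 1, 2, 4, 79, 158, 316.
Check 242^d mod 317 for each divisor in increasing order:
242^1 ≡ 242
242^2 ≡ 236
242^4 ≡ 221
242^79 ≡ 203
242^158 ≡ 316
242^316 ≡ 1
Thus |⟨242⟩| = ord(242) = 316.
[(Z/317Z)^× : ⟨242⟩] = 316/316 = 1.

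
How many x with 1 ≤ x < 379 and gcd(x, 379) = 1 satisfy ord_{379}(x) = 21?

12

φ(379) = 379 − 1 = 378 = 2 · 3^3 · 7.
In a cyclic group of order 378, there are φ(d) elements of order d for each divisor d of 378, and zero for non-divisors.
21 = 3 · 7 divides 378, and φ(21) = 12.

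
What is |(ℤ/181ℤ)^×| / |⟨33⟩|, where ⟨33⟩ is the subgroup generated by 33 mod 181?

2

ord(33) | φ(181) = 181 − 1 = 180 = 2^2 · 3^2 · 5.
Divisors of 180: 1, 2, 3, 4, 5, 6, 9, 10, 12, 15, 18, 20, 30, 36, 45, 60, 90, 180.
Evaluate successive powers at the divisors of 180:
33^1 ≡ 33 (mod 181)
33^2 ≡ 3 (mod 181)
33^3 ≡ 99 (mod 181)
33^4 ≡ 9 (mod 181)
33^5 ≡ 116 (mod 181)
33^6 ≡ 27 (mod 181)
33^9 ≡ 139 (mod 181)
33^10 ≡ 62 (mod 181)
33^12 ≡ 5 (mod 181)
33^15 ≡ 133 (mod 181)
33^18 ≡ 135 (mod 181)
33^20 ≡ 43 (mod 181)
33^30 ≡ 132 (mod 181)
33^36 ≡ 125 (mod 181)
33^45 ≡ 180 (mod 181)
33^60 ≡ 48 (mod 181)
33^90 ≡ 1 (mod 181) ✓
Thus |⟨33⟩| = ord(33) = 90.
The index is φ(181) / ord(33) = 180 / 90 = 2.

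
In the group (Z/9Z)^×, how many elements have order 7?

0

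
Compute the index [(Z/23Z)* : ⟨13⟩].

ord(13) | φ(23) = 23 − 1 = 22 = 2 · 11.
Divisors of 22: 1, 2, 11, 22.
Test each divisor d:
13^1 ≡ 13
13^2 ≡ 8
13^11 ≡ 1
Thus |⟨13⟩| = ord(13) = 11.
[(Z/23Z)^× : ⟨13⟩] = 22/11 = 2.

2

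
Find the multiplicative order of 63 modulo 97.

ord(63) | φ(97) = 97 − 1 = 96 = 2^5 · 3.
Divisors of 96: 1, 2, 3, 4, 6, 8, 12, 16, 24, 32, 48, 96.
Compute 63^d (mod 97) for the divisors d until we hit 1:
63^1 ≡ 63 (mod 97)
63^2 ≡ 89 (mod 97)
63^3 ≡ 78 (mod 97)
63^4 ≡ 64 (mod 97)
63^6 ≡ 70 (mod 97)
63^8 ≡ 22 (mod 97)
63^12 ≡ 50 (mod 97)
63^16 ≡ 96 (mod 97)
63^24 ≡ 75 (mod 97)
63^32 ≡ 1 (mod 97) ✓
The smallest such exponent is 32, so the order of 63 is 32.

32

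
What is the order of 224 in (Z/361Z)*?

ord(224) | φ(361) = φ(19^2) = 19·(19−1) = 342 = 2 · 3^2 · 19.
Divisors of 342: 1, 2, 3, 6, 9, 18, 19, 38, 57, 114, 171, 342.
Compute 224^d (mod 361) for the divisors d until we hit 1:
224^1 ≡ 224 (mod 361)
224^2 ≡ 358 (mod 361)
224^3 ≡ 50 (mod 361)
224^6 ≡ 334 (mod 361)
224^9 ≡ 94 (mod 361)
224^18 ≡ 172 (mod 361)
224^19 ≡ 262 (mod 361)
224^38 ≡ 54 (mod 361)
224^57 ≡ 69 (mod 361)
224^114 ≡ 68 (mod 361)
224^171 ≡ 360 (mod 361)
224^342 ≡ 1 (mod 361) ✓
So ord_361(224) = 342.

342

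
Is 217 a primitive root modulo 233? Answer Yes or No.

No

φ(233) = 233 − 1 = 232 = 2^3 · 29.
It suffices to check that the order of 217 is not a proper divisor of 232: compute 217^(232/q) for q ∈ {2, 29}.
217^116 ≡ 1 (mod 233)  [q = 2: ≡ 1 ✗]
217^8 ≡ 8 (mod 233)  [q = 29: ≢ 1 ✓]
Since 217^116 ≡ 1, the order of 217 divides 116 < 232, so 217 is not a primitive root.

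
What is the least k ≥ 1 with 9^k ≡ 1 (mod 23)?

The order of 9 must divide φ(23) = 23 − 1 = 22 = 2 · 11.
Divisors of 22: 1, 2, 11, 22.
Test each divisor d:
9^1 ≡ 9 (mod 23)
9^2 ≡ 12 (mod 23)
9^11 ≡ 1 (mod 23) ✓
The smallest such exponent is 11, so the order of 9 is 11.

11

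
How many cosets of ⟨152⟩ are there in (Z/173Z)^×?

By Lagrange's theorem, ord_173(152) divides φ(173) = 173 − 1 = 172 = 2^2 · 43.
Divisors of 172: 1, 2, 4, 43, 86, 172.
Test each divisor d:
152^1 ≡ 152
152^2 ≡ 95
152^4 ≡ 29
152^43 ≡ 1
So ord_173(152) = 43, hence |⟨152⟩| = 43.
Index = |(Z/173Z)^×| / |⟨152⟩| = 172 / 43 = 4.

4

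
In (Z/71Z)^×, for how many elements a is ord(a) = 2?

φ(71) = 71 − 1 = 70 = 2 · 5 · 7.
Since (Z/71Z)^× is cyclic of order 70, the number of elements of order d is φ(d) when d | 70 and 0 otherwise.
2 | 70, and φ(2) = 2 − 1 = 1.

1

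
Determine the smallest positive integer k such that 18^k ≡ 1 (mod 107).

ord(18) | φ(107) = 107 − 1 = 106 = 2 · 53.
Divisors of 106: 1, 2, 53, 106.
Compute 18^d (mod 107) for the divisors d until we hit 1:
18^1 ≡ 18
18^2 ≡ 3
18^53 ≡ 106
18^106 ≡ 1
The smallest such exponent is 106, so the order of 18 is 106.

106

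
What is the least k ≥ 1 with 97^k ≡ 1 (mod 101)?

25

ord(97) | φ(101) = 101 − 1 = 100 = 2^2 · 5^2.
Divisors of 100: 1, 2, 4, 5, 10, 20, 25, 50, 100.
Test each divisor d:
97^1 ≡ 97 (mod 101)
97^2 ≡ 16 (mod 101)
97^4 ≡ 54 (mod 101)
97^5 ≡ 87 (mod 101)
97^10 ≡ 95 (mod 101)
97^20 ≡ 36 (mod 101)
97^25 ≡ 1 (mod 101) ✓
Therefore the multiplicative order of 97 modulo 101 is 25.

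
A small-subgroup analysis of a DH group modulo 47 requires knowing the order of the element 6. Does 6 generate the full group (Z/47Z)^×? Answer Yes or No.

No

φ(47) = 47 − 1 = 46 = 2 · 23.
6 is a primitive root mod 47 iff 6^(φ(47)/q) ≢ 1 for every prime q | φ(47), i.e. q ∈ {2, 23}.
6^23 ≡ 1 (mod 47)  [q = 2: ≡ 1 ✗]
6^2 ≡ 36 (mod 47)  [q = 23: ≢ 1 ✓]
The check at q = 2 fails, so 6 generates a proper subgroup.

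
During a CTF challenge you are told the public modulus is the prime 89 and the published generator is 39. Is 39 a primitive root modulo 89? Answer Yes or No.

No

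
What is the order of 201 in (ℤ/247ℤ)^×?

12

ord(201) | φ(247) = φ(13·19) = (13−1)·(19−1) = 12·18 = 216 = 2^3 · 3^3.
Divisors of 216: 1, 2, 3, 4, 6, 8, 9, 12, 18, 24, 27, 36, 54, 72, 108, 216.
Check 201^d mod 247 for each divisor in increasing order:
201^1 ≡ 201
201^2 ≡ 140
201^3 ≡ 229
201^4 ≡ 87
201^6 ≡ 77
201^8 ≡ 159
201^9 ≡ 96
201^12 ≡ 1
The smallest such exponent is 12, so the order of 201 is 12.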